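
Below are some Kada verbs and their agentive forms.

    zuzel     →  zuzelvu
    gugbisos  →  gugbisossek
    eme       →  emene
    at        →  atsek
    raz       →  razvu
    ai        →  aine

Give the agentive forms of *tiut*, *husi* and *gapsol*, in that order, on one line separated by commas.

tiutsek, husine, gapsolvu

The alternation tracks the final sound of the stem — -sek when the stem ends in a voiceless consonant (*gugbisos*, *at*); -vu when the stem ends in a voiced consonant (*zuzel*, *raz*); -ne when the stem ends in a vowel (*eme*, *ai*).
Since the final sound of *tiut* is /t/ (a voiceless consonant), it takes -sek, giving *tiutsek*.
*husi*: final sound = /i/, a vowel → -ne → *husine*.
*gapsol* — final sound /l/ (a voiced consonant) → -vu → *gapsolvu*.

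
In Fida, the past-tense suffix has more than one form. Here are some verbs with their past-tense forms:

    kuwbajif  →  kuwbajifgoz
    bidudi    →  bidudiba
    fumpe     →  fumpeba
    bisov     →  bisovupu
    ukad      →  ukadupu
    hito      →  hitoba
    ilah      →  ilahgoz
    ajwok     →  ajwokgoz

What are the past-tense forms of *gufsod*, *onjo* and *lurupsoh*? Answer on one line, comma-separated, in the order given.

gufsodupu, onjoba, lurupsohgoz

The suffix is conditioned by the final sound: -goz when the stem ends in a voiceless consonant (*kuwbajif*, *ilah*, *ajwok*); -upu when the stem ends in a voiced consonant (*bisov*, *ukad*); -ba when the stem ends in a vowel (*bidudi*, *fumpe*, *hito*).
Since the final sound of *gufsod* is /d/ (a voiced consonant), it takes -upu, giving *gufsodupu*.
*onjo*: final sound = /o/, a vowel → -ba → *onjoba*.
Since the final sound of *lurupsoh* is /h/ (a voiceless consonant), it takes -goz, giving *lurupsohgoz*.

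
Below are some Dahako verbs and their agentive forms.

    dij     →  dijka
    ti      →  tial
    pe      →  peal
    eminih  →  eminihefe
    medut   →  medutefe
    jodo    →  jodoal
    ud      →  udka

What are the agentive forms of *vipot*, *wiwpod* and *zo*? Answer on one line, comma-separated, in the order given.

The suffix is conditioned by the final sound: -efe when the stem ends in a voiceless consonant (*eminih*, *medut*); -ka when the stem ends in a voiced consonant (*dij*, *ud*); -al when the stem ends in a vowel (*ti*, *pe*, *jodo*).
Since the final sound of *vipot* is /t/ (a voiceless consonant), it takes -efe, giving *vipotefe*.
*wiwpod* — final sound /d/ (a voiced consonant) → -ka → *wiwpodka*.
*zo* — final sound /o/ (a vowel) → -al → *zoal*.

vipotefe, wiwpodka, zoal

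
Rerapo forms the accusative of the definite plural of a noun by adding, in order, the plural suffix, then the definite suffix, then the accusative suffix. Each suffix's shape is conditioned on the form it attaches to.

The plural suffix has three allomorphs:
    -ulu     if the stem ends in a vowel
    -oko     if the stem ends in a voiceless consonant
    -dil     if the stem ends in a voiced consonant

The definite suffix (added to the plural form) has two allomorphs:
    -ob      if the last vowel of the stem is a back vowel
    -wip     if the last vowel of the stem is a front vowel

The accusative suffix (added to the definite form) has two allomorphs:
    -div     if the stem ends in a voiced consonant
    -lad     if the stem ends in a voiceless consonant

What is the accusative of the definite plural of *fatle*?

Since the final sound of *fatle* is /e/ (a vowel), it takes -ulu, giving *fatleulu*.
The plural form *fatleulu*: last vowel = /u/, a back vowel → -ob → *fatleuluob*.
The definite form *fatleuluob*: final consonant = /b/, voiced → -div → *fatleuluobdiv*.

fatleuluobdiv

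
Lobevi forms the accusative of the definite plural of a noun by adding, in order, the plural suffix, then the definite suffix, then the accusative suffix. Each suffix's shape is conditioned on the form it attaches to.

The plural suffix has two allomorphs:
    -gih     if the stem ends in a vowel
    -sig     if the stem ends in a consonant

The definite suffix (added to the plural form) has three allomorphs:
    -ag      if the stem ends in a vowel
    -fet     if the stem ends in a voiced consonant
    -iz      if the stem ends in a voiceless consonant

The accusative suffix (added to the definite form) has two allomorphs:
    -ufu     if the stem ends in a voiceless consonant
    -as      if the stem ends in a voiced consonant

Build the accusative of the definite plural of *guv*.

*guv* — final sound /v/ (a consonant) → -sig → *guvsig*.
The final sound of the plural form *guvsig* is /g/, which is a voiced consonant, so the definite suffix is -fet, giving *guvsigfet*.
Since the final consonant of the definite form *guvsigfet* is /t/ (voiceless), it takes -ufu, giving *guvsigfetufu*.

guvsigfetufu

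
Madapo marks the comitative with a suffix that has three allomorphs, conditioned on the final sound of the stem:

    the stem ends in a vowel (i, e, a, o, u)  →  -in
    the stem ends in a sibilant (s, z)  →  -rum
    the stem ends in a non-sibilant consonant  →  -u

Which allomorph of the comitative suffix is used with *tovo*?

-in

The final sound of *tovo* is /o/, which is a vowel, so the suffix is -in.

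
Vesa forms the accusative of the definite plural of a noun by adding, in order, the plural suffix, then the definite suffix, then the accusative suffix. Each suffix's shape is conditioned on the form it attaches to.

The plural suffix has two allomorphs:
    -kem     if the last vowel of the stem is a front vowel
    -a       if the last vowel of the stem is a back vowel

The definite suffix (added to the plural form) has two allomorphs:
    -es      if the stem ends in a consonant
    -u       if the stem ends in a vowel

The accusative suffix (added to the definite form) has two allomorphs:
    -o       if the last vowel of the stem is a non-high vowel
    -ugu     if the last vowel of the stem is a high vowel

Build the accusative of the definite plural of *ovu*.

ovuauugu

*ovu*: last vowel = /u/, a back vowel → -a → *ovua*.
Since the final sound of the plural form *ovua* is /a/ (a vowel), it takes -u, giving *ovuau*.
The last vowel of the definite form *ovuau* is /u/, which is a high vowel, so the accusative suffix is -ugu, giving *ovuauugu*.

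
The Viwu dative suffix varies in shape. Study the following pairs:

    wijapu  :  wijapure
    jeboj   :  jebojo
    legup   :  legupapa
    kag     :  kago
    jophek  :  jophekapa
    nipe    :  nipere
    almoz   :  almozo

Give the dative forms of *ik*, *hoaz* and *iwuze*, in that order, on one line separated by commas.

The suffix is conditioned by the final sound: -apa when the stem ends in a voiceless consonant (*legup*, *jophek*); -o when the stem ends in a voiced consonant (*jeboj*, *kag*, *almoz*); -re when the stem ends in a vowel (*wijapu*, *nipe*).
*ik*: final sound = /k/, a voiceless consonant → -apa → *ikapa*.
The final sound of *hoaz* is /z/, which is a voiced consonant, so the suffix is -o, giving *hoazo*.
*iwuze* — final sound /e/ (a vowel) → -re → *iwuzere*.

ikapa, hoazo, iwuzere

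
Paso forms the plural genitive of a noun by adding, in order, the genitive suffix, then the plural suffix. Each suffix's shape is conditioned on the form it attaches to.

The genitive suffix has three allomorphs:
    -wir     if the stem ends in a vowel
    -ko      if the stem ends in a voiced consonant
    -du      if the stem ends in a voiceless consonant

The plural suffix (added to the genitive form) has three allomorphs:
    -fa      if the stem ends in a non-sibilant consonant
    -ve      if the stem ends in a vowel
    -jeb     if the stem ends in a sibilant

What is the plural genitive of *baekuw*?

baekuwkove

*baekuw* — final sound /w/ (a voiced consonant) → -ko → *baekuwko*.
The genitive form *baekuwko* — final sound /o/ (a vowel) → -ve → *baekuwkove*.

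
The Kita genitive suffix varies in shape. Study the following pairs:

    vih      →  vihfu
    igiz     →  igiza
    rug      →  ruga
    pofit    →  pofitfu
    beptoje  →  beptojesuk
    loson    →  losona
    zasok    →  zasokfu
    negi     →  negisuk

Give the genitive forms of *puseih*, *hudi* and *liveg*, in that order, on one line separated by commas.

puseihfu, hudisuk, livega

The alternation tracks the final sound of the stem — -fu when the stem ends in a voiceless consonant (*vih*, *pofit*, *zasok*); -a when the stem ends in a voiced consonant (*igiz*, *rug*, *loson*); -suk when the stem ends in a vowel (*beptoje*, *negi*).
*puseih* — final sound /h/ (a voiceless consonant) → -fu → *puseihfu*.
*hudi* — final sound /i/ (a vowel) → -suk → *hudisuk*.
The final sound of *liveg* is /g/, which is a voiced consonant, so the suffix is -a, giving *livega*.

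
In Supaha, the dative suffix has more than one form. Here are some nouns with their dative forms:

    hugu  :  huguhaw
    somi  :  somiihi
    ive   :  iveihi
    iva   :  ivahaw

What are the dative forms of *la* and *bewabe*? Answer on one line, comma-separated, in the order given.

Looking at the last vowel of each stem: -ihi when the last vowel of the stem is a front vowel (*somi*, *ive*); -haw when the last vowel of the stem is a back vowel (*hugu*, *iva*).
The last vowel of *la* is /a/, which is a back vowel, so the suffix is -haw, giving *lahaw*.
*bewabe* — last vowel /e/ (a front vowel) → -ihi → *bewabeihi*.

lahaw, bewabeihi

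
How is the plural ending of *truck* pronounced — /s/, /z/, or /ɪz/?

The stem *truck* ends in a voiceless non-sibilant consonant.
The plural suffix surfaces as /ɪz/ after sibilants, /s/ after other voiceless consonants, and /z/ after other voiced sounds.
So the plural -s on *truck* is pronounced /s/.

/s/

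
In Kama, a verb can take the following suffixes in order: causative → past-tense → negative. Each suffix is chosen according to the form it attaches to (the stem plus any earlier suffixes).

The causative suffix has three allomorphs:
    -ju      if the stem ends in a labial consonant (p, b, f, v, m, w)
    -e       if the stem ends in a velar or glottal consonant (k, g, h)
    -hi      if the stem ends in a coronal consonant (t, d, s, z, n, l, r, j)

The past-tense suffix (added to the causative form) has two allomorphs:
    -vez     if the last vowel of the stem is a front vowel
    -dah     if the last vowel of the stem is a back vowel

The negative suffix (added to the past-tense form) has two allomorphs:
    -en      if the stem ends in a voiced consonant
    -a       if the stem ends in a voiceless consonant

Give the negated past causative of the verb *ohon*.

The final consonant of *ohon* is /n/, which is coronal, so the causative suffix is -hi, giving *ohonhi*.
The last vowel of the causative form *ohonhi* is /i/, which is a front vowel, so the past-tense suffix is -vez, giving *ohonhivez*.
The past-tense form *ohonhivez*: final consonant = /z/, voiced → -en → *ohonhivezen*.

ohonhivezen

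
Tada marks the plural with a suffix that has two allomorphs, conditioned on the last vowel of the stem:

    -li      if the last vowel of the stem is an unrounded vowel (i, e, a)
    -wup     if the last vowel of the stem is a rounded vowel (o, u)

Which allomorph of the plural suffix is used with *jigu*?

*jigu* — last vowel /u/ (a rounded vowel) → -wup.

-wup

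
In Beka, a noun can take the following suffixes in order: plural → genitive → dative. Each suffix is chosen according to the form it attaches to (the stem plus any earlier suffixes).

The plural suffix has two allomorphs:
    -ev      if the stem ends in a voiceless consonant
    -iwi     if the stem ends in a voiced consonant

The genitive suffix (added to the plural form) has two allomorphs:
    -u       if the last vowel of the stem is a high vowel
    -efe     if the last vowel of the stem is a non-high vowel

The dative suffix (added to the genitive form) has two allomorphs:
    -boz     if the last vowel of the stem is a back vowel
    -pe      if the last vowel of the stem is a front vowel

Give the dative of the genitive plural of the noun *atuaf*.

*atuaf*: final consonant = /f/, voiceless → -ev → *atuafev*.
The last vowel of the plural form *atuafev* is /e/, which is a non-high vowel, so the genitive suffix is -efe, giving *atuafevefe*.
Since the last vowel of the genitive form *atuafevefe* is /e/ (a front vowel), it takes -pe, giving *atuafevefepe*.

atuafevefepe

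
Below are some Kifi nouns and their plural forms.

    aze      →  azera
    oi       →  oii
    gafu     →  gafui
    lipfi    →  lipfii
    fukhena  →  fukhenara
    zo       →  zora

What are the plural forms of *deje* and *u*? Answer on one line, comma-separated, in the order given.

dejera, ui

Looking at the last vowel of each stem: -i when the last vowel of the stem is a high vowel (*oi*, *gafu*, *lipfi*); -ra when the last vowel of the stem is a non-high vowel (*aze*, *fukhena*, *zo*).
Since the last vowel of *deje* is /e/ (a non-high vowel), it takes -ra, giving *dejera*.
*u* — last vowel /u/ (a high vowel) → -i → *ui*.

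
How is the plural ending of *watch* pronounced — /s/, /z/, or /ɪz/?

The stem *watch* ends in a sibilant (/s, z, ʃ, ʒ, tʃ, dʒ/).
The plural suffix surfaces as /ɪz/ after sibilants, /s/ after other voiceless consonants, and /z/ after other voiced sounds.
So the plural -s on *watch* is pronounced /ɪz/.

/ɪz/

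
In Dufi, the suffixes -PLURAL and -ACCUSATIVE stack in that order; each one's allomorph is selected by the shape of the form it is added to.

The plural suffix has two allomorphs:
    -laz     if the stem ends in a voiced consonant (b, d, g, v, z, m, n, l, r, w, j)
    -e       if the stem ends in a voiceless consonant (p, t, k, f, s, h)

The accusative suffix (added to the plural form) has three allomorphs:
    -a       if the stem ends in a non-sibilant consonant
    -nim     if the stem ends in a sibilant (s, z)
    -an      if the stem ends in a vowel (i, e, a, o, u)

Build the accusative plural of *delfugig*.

delfugiglaznim

*delfugig*: final consonant = /g/, voiced → -laz → *delfugiglaz*.
The plural form *delfugiglaz* — final sound /z/ (a sibilant) → -nim → *delfugiglaznim*.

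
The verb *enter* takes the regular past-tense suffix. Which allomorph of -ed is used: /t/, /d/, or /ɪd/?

/d/

The stem *enter* ends in a voiced sound other than /d/.
The -ed suffix is realized as /ɪd/ after /t, d/; as /t/ after other voiceless consonants; and as /d/ after other voiced sounds.
So -ed on *enter* is pronounced /d/.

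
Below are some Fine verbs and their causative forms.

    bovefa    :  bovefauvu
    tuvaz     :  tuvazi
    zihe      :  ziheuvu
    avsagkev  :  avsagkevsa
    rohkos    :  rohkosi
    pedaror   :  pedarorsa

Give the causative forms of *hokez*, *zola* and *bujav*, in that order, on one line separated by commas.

Looking at the final sound of each stem: -i when the stem ends in a sibilant (*tuvaz*, *rohkos*); -sa when the stem ends in a non-sibilant consonant (*avsagkev*, *pedaror*); -uvu when the stem ends in a vowel (*bovefa*, *zihe*).
*hokez*: final sound = /z/, a sibilant → -i → *hokezi*.
Since the final sound of *zola* is /a/ (a vowel), it takes -uvu, giving *zolauvu*.
*bujav*: final sound = /v/, a non-sibilant consonant → -sa → *bujavsa*.

hokezi, zolauvu, bujavsa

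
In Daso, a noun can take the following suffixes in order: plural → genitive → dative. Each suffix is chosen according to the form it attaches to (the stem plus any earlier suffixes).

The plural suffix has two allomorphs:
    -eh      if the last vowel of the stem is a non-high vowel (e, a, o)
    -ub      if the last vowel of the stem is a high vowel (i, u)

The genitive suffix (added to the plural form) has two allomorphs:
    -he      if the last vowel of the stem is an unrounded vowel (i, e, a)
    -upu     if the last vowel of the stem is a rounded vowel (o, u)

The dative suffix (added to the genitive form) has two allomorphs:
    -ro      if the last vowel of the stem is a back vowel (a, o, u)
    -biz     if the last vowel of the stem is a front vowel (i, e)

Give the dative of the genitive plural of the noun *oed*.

oedehhebiz

The last vowel of *oed* is /e/, which is a non-high vowel, so the plural suffix is -eh, giving *oedeh*.
The plural form *oedeh*: last vowel = /e/, an unrounded vowel → -he → *oedehhe*.
Since the last vowel of the genitive form *oedehhe* is /e/ (a front vowel), it takes -biz, giving *oedehhebiz*.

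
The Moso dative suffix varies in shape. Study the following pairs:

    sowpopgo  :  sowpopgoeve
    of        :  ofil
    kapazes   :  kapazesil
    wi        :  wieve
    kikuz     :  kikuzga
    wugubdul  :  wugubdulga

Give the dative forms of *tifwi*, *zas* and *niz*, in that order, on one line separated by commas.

tifwieve, zasil, nizga

The suffix is conditioned by the final sound: -il when the stem ends in a voiceless consonant (*of*, *kapazes*); -ga when the stem ends in a voiced consonant (*kikuz*, *wugubdul*); -eve when the stem ends in a vowel (*sowpopgo*, *wi*).
*tifwi*: final sound = /i/, a vowel → -eve → *tifwieve*.
*zas*: final sound = /s/, a voiceless consonant → -il → *zasil*.
*niz* — final sound /z/ (a voiced consonant) → -ga → *nizga*.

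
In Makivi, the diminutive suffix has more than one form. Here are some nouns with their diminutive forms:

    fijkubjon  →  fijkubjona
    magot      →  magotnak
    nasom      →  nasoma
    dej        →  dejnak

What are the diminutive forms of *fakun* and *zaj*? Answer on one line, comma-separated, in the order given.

fakuna, zajnak

The pattern is nasality of the final consonant: -a when the stem ends in a nasal (*fijkubjon*, *nasom*); -nak when the stem ends in a non-nasal consonant (*magot*, *dej*).
*fakun* — final consonant /n/ (a nasal) → -a → *fakuna*.
Since the final consonant of *zaj* is /j/ (non-nasal), it takes -nak, giving *zajnak*.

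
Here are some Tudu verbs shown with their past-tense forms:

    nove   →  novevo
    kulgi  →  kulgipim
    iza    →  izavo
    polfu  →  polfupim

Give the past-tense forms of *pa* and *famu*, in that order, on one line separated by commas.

pavo, famupim

Looking at the last vowel of each stem: -pim when the last vowel of the stem is a high vowel (*kulgi*, *polfu*); -vo when the last vowel of the stem is a non-high vowel (*nove*, *iza*).
Since the last vowel of *pa* is /a/ (a non-high vowel), it takes -vo, giving *pavo*.
*famu*: last vowel = /u/, a high vowel → -pim → *famupim*.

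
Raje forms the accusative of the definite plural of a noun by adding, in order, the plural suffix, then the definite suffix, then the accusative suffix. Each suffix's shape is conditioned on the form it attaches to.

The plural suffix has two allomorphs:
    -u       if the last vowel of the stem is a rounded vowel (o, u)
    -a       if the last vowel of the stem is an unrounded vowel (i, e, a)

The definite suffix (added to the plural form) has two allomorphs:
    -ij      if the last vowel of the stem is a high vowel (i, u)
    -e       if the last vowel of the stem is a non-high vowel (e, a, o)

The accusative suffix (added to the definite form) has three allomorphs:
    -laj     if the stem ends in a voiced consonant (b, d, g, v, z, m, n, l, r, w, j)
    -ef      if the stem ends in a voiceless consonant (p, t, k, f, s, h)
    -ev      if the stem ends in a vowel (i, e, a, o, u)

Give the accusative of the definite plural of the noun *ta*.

taaeev

Since the last vowel of *ta* is /a/ (an unrounded vowel), it takes -a, giving *taa*.
The plural form *taa* — last vowel /a/ (a non-high vowel) → -e → *taae*.
The final sound of the definite form *taae* is /e/, which is a vowel, so the accusative suffix is -ev, giving *taaeev*.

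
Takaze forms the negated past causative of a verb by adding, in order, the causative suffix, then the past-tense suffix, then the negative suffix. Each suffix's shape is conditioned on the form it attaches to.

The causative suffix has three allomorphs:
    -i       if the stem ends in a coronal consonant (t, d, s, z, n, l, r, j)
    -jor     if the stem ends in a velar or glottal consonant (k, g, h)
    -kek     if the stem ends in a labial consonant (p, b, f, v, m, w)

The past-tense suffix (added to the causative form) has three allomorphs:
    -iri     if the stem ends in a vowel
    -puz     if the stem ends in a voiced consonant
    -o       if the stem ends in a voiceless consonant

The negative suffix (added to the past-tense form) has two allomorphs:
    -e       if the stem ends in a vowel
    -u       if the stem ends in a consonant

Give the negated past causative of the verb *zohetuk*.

*zohetuk* — final consonant /k/ (velar/glottal) → -jor → *zohetukjor*.
The final sound of the causative form *zohetukjor* is /r/, which is a voiced consonant, so the past-tense suffix is -puz, giving *zohetukjorpuz*.
The past-tense form *zohetukjorpuz*: final sound = /z/, a consonant → -u → *zohetukjorpuzu*.

zohetukjorpuzu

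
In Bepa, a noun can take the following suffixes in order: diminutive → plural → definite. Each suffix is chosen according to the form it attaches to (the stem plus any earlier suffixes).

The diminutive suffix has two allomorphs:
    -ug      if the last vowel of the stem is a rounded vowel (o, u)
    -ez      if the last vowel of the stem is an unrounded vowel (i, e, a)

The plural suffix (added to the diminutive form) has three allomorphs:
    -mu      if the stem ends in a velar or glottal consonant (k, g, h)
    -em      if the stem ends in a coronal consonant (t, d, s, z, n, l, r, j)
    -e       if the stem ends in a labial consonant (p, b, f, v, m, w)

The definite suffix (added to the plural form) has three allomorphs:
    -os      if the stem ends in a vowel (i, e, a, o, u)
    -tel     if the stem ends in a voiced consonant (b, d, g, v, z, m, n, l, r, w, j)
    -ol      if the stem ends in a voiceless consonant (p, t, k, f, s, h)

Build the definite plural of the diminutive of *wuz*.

wuzugmuos

The last vowel of *wuz* is /u/, which is a rounded vowel, so the diminutive suffix is -ug, giving *wuzug*.
The final consonant of the diminutive form *wuzug* is /g/, which is velar/glottal, so the plural suffix is -mu, giving *wuzugmu*.
The final sound of the plural form *wuzugmu* is /u/, which is a vowel, so the definite suffix is -os, giving *wuzugmuos*.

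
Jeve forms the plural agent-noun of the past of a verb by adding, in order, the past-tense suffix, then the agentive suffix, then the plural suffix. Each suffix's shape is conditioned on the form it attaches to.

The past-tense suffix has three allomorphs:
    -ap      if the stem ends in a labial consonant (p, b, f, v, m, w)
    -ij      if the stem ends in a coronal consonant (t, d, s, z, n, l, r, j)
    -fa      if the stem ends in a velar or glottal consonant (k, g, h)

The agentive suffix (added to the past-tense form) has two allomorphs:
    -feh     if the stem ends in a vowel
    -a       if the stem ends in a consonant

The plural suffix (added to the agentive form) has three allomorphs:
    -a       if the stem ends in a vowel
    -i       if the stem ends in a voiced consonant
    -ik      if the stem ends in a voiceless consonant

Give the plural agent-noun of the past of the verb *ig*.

igfafehik

*ig* — final consonant /g/ (velar/glottal) → -fa → *igfa*.
Since the final sound of the past-tense form *igfa* is /a/ (a vowel), it takes -feh, giving *igfafeh*.
Since the final sound of the agentive form *igfafeh* is /h/ (a voiceless consonant), it takes -ik, giving *igfafehik*.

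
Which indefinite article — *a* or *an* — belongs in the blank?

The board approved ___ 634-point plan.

a

The indefinite article is chosen by the initial *sound* of the following word, not its spelling.
The number *634* is spoken "six hundred …", beginning with /sɪks/ — a consonant sound.
So the article is *a*: The board approved a 634-point plan.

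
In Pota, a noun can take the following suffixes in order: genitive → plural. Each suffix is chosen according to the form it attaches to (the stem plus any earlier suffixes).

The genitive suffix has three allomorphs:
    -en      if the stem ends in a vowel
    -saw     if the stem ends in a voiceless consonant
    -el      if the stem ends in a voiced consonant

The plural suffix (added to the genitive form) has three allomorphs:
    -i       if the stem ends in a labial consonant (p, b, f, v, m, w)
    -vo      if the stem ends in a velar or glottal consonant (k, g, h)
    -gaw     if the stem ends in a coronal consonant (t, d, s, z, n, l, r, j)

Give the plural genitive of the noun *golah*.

golahsawi

*golah*: final sound = /h/, a voiceless consonant → -saw → *golahsaw*.
The genitive form *golahsaw*: final consonant = /w/, labial → -i → *golahsawi*.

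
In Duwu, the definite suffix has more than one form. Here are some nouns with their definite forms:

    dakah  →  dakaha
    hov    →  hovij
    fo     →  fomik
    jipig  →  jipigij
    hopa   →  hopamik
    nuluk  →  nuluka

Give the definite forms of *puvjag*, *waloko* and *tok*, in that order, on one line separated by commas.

puvjagij, walokomik, toka

The alternation tracks the final sound of the stem — -a when the stem ends in a voiceless consonant (*dakah*, *nuluk*); -ij when the stem ends in a voiced consonant (*hov*, *jipig*); -mik when the stem ends in a vowel (*fo*, *hopa*).
The final sound of *puvjag* is /g/, which is a voiced consonant, so the suffix is -ij, giving *puvjagij*.
The final sound of *waloko* is /o/, which is a vowel, so the suffix is -mik, giving *walokomik*.
Since the final sound of *tok* is /k/ (a voiceless consonant), it takes -a, giving *toka*.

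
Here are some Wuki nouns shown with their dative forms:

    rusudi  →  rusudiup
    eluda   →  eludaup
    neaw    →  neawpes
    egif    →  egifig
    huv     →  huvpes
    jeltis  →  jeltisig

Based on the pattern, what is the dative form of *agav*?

The suffix is conditioned by the final sound: -ig when the stem ends in a voiceless consonant (*egif*, *jeltis*); -pes when the stem ends in a voiced consonant (*neaw*, *huv*); -up when the stem ends in a vowel (*rusudi*, *eluda*).
The final sound of *agav* is /v/, which is a voiced consonant, so the suffix is -pes, giving *agavpes*.

agavpes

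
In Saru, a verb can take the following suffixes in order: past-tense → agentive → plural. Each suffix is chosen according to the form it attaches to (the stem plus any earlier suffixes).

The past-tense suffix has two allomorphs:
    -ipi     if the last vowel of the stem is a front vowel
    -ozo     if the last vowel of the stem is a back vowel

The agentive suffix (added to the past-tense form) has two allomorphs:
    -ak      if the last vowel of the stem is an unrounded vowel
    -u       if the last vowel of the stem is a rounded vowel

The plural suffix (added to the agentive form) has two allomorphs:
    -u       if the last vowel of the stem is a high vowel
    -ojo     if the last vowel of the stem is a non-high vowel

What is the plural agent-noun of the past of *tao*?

taoozouu

*tao*: last vowel = /o/, a back vowel → -ozo → *taoozo*.
The past-tense form *taoozo* — last vowel /o/ (a rounded vowel) → -u → *taoozou*.
Since the last vowel of the agentive form *taoozou* is /u/ (a high vowel), it takes -u, giving *taoozouu*.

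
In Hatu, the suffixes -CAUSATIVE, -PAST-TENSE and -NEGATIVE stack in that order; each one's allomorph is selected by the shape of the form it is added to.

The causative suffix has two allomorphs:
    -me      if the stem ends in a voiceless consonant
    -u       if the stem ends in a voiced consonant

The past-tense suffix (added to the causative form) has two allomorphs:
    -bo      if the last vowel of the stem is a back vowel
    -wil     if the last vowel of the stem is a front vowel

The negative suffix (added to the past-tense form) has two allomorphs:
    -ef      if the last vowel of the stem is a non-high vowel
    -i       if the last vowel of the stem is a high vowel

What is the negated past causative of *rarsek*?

rarsekmewili

The final consonant of *rarsek* is /k/, which is voiceless, so the causative suffix is -me, giving *rarsekme*.
The causative form *rarsekme* — last vowel /e/ (a front vowel) → -wil → *rarsekmewil*.
The last vowel of the past-tense form *rarsekmewil* is /i/, which is a high vowel, so the negative suffix is -i, giving *rarsekmewili*.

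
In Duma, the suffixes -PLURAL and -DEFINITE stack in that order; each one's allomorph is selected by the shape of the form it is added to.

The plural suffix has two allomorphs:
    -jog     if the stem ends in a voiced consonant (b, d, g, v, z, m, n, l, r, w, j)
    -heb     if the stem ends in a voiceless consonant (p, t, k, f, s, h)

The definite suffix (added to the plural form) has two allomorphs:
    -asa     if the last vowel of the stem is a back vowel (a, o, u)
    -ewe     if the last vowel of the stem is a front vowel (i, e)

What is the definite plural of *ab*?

*ab* — final consonant /b/ (voiced) → -jog → *abjog*.
The plural form *abjog* — last vowel /o/ (a back vowel) → -asa → *abjogasa*.

abjogasa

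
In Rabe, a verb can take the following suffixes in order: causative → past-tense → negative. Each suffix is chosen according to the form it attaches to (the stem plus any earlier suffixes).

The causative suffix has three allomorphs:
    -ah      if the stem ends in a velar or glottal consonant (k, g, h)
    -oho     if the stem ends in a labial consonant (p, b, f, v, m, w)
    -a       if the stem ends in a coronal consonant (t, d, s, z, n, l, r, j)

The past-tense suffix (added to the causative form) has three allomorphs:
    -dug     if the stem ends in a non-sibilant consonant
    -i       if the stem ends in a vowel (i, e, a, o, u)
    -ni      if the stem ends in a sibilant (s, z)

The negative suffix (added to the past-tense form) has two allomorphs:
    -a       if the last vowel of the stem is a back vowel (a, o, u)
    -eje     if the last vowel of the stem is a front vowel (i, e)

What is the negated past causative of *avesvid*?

*avesvid* — final consonant /d/ (coronal) → -a → *avesvida*.
The final sound of the causative form *avesvida* is /a/, which is a vowel, so the past-tense suffix is -i, giving *avesvidai*.
Since the last vowel of the past-tense form *avesvidai* is /i/ (a front vowel), it takes -eje, giving *avesvidaieje*.

avesvidaieje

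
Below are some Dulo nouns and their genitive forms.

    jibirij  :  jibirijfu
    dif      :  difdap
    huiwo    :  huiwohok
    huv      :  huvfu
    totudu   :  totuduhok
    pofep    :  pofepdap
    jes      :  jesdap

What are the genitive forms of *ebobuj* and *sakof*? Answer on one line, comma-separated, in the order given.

Looking at the final sound of each stem: -dap when the stem ends in a voiceless consonant (*dif*, *pofep*, *jes*); -fu when the stem ends in a voiced consonant (*jibirij*, *huv*); -hok when the stem ends in a vowel (*huiwo*, *totudu*).
The final sound of *ebobuj* is /j/, which is a voiced consonant, so the suffix is -fu, giving *ebobujfu*.
*sakof* — final sound /f/ (a voiceless consonant) → -dap → *sakofdap*.

ebobujfu, sakofdap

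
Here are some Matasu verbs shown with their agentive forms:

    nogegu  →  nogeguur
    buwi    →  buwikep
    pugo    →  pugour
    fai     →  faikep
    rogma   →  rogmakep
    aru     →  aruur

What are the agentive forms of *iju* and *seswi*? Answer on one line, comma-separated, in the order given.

The pattern is rounding harmony: -ur when the last vowel of the stem is a rounded vowel (*nogegu*, *pugo*, *aru*); -kep when the last vowel of the stem is an unrounded vowel (*buwi*, *fai*, *rogma*).
Since the last vowel of *iju* is /u/ (a rounded vowel), it takes -ur, giving *ijuur*.
Since the last vowel of *seswi* is /i/ (an unrounded vowel), it takes -kep, giving *seswikep*.

ijuur, seswikep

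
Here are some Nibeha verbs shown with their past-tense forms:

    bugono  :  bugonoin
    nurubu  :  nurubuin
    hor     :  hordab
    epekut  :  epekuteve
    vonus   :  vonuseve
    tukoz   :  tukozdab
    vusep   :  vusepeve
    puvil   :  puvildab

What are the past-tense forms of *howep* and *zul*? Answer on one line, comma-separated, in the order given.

howepeve, zuldab

The suffix is conditioned by the final sound: -eve when the stem ends in a voiceless consonant (*epekut*, *vonus*, *vusep*); -dab when the stem ends in a voiced consonant (*hor*, *tukoz*, *puvil*); -in when the stem ends in a vowel (*bugono*, *nurubu*).
The final sound of *howep* is /p/, which is a voiceless consonant, so the suffix is -eve, giving *howepeve*.
*zul* — final sound /l/ (a voiced consonant) → -dab → *zuldab*.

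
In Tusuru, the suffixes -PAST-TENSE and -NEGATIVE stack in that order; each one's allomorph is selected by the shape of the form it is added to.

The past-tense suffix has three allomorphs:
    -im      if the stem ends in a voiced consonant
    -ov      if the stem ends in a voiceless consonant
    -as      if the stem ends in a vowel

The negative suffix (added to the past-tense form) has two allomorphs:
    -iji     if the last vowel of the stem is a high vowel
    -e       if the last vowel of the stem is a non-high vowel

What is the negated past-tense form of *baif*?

baifove

*baif*: final sound = /f/, a voiceless consonant → -ov → *baifov*.
The last vowel of the past-tense form *baifov* is /o/, which is a non-high vowel, so the negative suffix is -e, giving *baifove*.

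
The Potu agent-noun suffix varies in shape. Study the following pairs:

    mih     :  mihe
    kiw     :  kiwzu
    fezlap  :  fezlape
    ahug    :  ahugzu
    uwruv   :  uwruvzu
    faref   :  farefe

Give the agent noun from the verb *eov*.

The alternation tracks the final consonant of the stem — -e when the stem ends in a voiceless consonant (*mih*, *fezlap*, *faref*); -zu when the stem ends in a voiced consonant (*kiw*, *ahug*, *uwruv*).
The final consonant of *eov* is /v/, which is voiced, so the suffix is -zu, giving *eovzu*.

eovzu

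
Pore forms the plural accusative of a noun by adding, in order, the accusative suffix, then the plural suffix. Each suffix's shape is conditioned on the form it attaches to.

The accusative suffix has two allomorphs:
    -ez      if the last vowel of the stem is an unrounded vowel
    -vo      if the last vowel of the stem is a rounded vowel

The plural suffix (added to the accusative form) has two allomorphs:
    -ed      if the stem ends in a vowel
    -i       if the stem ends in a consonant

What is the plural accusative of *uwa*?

uwaezi

*uwa* — last vowel /a/ (an unrounded vowel) → -ez → *uwaez*.
The final sound of the accusative form *uwaez* is /z/, which is a consonant, so the plural suffix is -i, giving *uwaezi*.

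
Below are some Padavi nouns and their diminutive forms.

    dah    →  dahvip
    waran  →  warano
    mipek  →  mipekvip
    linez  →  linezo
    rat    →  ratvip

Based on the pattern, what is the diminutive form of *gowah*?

The suffix is conditioned by the final consonant: -vip when the stem ends in a voiceless consonant (*dah*, *mipek*, *rat*); -o when the stem ends in a voiced consonant (*waran*, *linez*).
*gowah* — final consonant /h/ (voiceless) → -vip → *gowahvip*.

gowahvip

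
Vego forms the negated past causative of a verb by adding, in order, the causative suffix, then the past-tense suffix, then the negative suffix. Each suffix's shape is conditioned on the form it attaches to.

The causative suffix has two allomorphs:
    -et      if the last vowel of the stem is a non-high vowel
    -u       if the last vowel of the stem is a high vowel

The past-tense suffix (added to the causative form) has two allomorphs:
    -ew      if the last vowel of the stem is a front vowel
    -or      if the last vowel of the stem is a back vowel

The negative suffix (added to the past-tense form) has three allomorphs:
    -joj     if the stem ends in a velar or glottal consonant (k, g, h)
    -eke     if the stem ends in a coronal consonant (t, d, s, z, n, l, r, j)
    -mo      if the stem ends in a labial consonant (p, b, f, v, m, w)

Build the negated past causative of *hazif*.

Since the last vowel of *hazif* is /i/ (a high vowel), it takes -u, giving *hazifu*.
The last vowel of the causative form *hazifu* is /u/, which is a back vowel, so the past-tense suffix is -or, giving *hazifuor*.
The past-tense form *hazifuor* — final consonant /r/ (coronal) → -eke → *hazifuoreke*.

hazifuoreke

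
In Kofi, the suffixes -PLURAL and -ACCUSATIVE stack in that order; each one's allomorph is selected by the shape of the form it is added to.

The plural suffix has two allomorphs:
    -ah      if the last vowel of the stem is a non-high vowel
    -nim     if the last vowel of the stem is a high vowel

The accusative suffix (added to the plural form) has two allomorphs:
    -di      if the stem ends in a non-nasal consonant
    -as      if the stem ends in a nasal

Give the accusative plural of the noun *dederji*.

*dederji* — last vowel /i/ (a high vowel) → -nim → *dederjinim*.
Since the final consonant of the plural form *dederjinim* is /m/ (a nasal), it takes -as, giving *dederjinimas*.

dederjinimas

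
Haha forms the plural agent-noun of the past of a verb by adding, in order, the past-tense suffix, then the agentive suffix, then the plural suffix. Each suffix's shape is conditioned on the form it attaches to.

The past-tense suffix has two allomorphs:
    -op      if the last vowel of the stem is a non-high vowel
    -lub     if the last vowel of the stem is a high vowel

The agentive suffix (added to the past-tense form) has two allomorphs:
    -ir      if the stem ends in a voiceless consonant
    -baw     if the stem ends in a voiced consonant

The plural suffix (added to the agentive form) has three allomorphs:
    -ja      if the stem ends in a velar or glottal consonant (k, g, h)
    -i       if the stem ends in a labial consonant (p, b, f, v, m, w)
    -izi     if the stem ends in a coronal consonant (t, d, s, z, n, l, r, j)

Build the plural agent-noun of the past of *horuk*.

horuklubbawi

*horuk*: last vowel = /u/, a high vowel → -lub → *horuklub*.
The past-tense form *horuklub*: final consonant = /b/, voiced → -baw → *horuklubbaw*.
The agentive form *horuklubbaw*: final consonant = /w/, labial → -i → *horuklubbawi*.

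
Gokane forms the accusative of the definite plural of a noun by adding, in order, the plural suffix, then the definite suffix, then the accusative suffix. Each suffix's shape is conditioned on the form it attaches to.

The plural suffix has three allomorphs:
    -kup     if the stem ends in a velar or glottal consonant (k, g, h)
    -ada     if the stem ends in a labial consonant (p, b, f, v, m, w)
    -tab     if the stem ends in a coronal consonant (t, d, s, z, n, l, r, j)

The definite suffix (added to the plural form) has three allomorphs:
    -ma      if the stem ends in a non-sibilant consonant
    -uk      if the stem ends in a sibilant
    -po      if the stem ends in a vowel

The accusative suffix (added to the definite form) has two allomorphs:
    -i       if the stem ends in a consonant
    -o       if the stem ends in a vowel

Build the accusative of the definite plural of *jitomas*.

jitomastabmao

*jitomas* — final consonant /s/ (coronal) → -tab → *jitomastab*.
The plural form *jitomastab*: final sound = /b/, a non-sibilant consonant → -ma → *jitomastabma*.
The final sound of the definite form *jitomastabma* is /a/, which is a vowel, so the accusative suffix is -o, giving *jitomastabmao*.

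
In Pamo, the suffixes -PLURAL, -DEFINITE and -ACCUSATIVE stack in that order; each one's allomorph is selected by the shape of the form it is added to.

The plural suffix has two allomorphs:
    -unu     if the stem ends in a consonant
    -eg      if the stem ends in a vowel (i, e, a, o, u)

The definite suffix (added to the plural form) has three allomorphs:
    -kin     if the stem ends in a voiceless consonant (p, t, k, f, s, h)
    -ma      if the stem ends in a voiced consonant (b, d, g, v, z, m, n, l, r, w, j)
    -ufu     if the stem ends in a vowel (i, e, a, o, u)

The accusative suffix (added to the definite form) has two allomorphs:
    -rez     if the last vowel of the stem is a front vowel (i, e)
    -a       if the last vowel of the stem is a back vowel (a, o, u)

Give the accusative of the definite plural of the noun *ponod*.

ponodunuufua

*ponod*: final sound = /d/, a consonant → -unu → *ponodunu*.
The final sound of the plural form *ponodunu* is /u/, which is a vowel, so the definite suffix is -ufu, giving *ponodunuufu*.
The last vowel of the definite form *ponodunuufu* is /u/, which is a back vowel, so the accusative suffix is -a, giving *ponodunuufua*.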